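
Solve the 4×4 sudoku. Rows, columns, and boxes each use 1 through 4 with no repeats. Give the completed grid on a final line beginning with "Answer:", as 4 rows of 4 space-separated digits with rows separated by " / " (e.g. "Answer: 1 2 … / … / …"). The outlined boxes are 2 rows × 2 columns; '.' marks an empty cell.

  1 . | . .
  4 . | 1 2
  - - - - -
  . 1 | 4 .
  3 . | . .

Step 1. [r1c3∈{3}] nothing but 3 survives at r1c3. So r1c3=3.
Step 2. [r1c2∈{2}] only 2 remains possible at r1c2. So r1c2=2.
Step 3. [r3c4∈{3}] r3c4 has the single candidate 3 ⇒ r3c4=3.
Step 4. [r4c4∈{1}] r4c4 is down to just 1, so r4c4=1.
Step 5. [r1c4∈{4}] r1c4 has the single candidate 4 ⇒ r1c4=4.
Step 6. [r3c1∈{2}] nothing but 2 survives at r3c1. So r3c1=2.
Step 7. [r4c2∈{4}] r4c2's peers cover all but 4 ⇒ r4c2=4.
Step 8. [r4c3∈{2}] r4c3's peers cover all but 2, so r4c3=2.
Step 9. [r2c2∈{3}] only 3 remains possible at r2c2, so r2c2=3.

Answer: 1 2 3 4 / 4 3 1 2 / 2 1 4 3 / 3 4 2 1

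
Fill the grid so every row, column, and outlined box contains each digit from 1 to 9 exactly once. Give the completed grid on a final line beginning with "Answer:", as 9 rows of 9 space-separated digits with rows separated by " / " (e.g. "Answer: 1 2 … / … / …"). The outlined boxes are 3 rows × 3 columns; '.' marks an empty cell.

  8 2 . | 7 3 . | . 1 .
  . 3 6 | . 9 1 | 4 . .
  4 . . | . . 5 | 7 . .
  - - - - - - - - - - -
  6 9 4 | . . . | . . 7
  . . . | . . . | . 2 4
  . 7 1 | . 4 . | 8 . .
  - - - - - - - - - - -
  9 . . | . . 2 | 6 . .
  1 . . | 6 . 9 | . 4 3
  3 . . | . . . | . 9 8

Step 1. [r7c4∈{1,3,4,5,8}] in row 7, 3 fits only at r7c4 ⇒ r7c4=3.
Step 2. [r5c1∈{5}] only 5 remains possible at r5c1, so r5c1=5.
Step 3. [r5c2∈{8}] r5c2 has the single candidate 8. So r5c2=8.
Step 4. [r8c2∈{5}] r8c2's peers cover all but 5, so r8c2=5.
Step 5. [r3c8∈{3,6,8}] in row 3, 3 fits only at r3c8 ⇒ r3c8=3.
Step 6. [r4c8∈{5}] r4c8 is down to just 5 ⇒ r4c8=5.
Step 7. [r9c4∈{1,4,5}] col 4 places 4 nowhere but r9c4, so r9c4=4.
Step 8. [r9c6∈{7}] r9c6 is down to just 7. So r9c6=7.
Step 9. [r2c9∈{2,5}] row 2 places 5 nowhere but r2c9 ⇒ r2c9=5.
Step 10. [r2c4∈{2,8}] row 2 places 2 nowhere but r2c4. So r2c4=2.
Step 11. [r8c5∈{8}] only 8 remains possible at r8c5, so r8c5=8.
Step 12. [r1c7∈{9}] r1c7 has the single candidate 9. So r1c7=9.
Step 13. [r1c9∈{6}] r1c9's peers cover all but 6 ⇒ r1c9=6.
Step 14. [r9c7∈{1,2,5}] r9c7 is the only open cell in col 7 admitting 5 ⇒ r9c7=5.
Step 15. [r6c6∈{3,6}] 3 has one home in row 6: r6c6, so r6c6=3.
Step 16. [r9c5∈{1}] only 1 remains possible at r9c5, so r9c5=1.
Step 17. [r4c7∈{1,3}] 3 has one home in row 4: r4c7. So r4c7=3.
Step 18. [r5c4∈{1,9}] in row 5, 9 fits only at r5c4 ⇒ r5c4=9.
Step 19. [r8c3∈{2,7}] r8c3 is the only open cell in row 8 admitting 7, so r8c3=7.
Step 20. [r4c6∈{8}] nothing but 8 survives at r4c6 ⇒ r4c6=8.
Step 21. [r5c6∈{6}] only 6 remains possible at r5c6. So r5c6=6.
Step 22. [r3c9∈{2}] r3c9 is down to just 2. So r3c9=2.
Step 23. [r3c2∈{1}] nothing but 1 survives at r3c2, so r3c2=1.
Step 24. [r9c3∈{2}] r9c3 has the single candidate 2 ⇒ r9c3=2.
Step 25. [r5c7∈{1}] r5c7 is down to just 1, so r5c7=1.
Step 26. [r5c3∈{3}] r5c3 has the single candidate 3 ⇒ r5c3=3.
Step 27. [r7c9∈{1}] r7c9's peers cover all but 1, so r7c9=1.
Step 28. [r4c4∈{1}] r4c4 is down to just 1. So r4c4=1.
Step 29. [r7c5∈{5}] only 5 remains possible at r7c5 ⇒ r7c5=5.
Step 30. [r3c5∈{6}] r3c5 has the single candidate 6. So r3c5=6.
Step 31. [r1c3∈{5}] only 5 remains possible at r1c3 ⇒ r1c3=5.
Step 32. [r6c8∈{6}] r6c8 has the single candidate 6, so r6c8=6.
Step 33. [r7c8∈{7}] r7c8 has the single candidate 7 ⇒ r7c8=7.
Step 34. [r1c6∈{4}] nothing but 4 survives at r1c6. So r1c6=4.
Step 35. [r7c2∈{4}] r7c2 has the single candidate 4, so r7c2=4.
Step 36. [r4c5∈{2}] r4c5 has the single candidate 2, so r4c5=2.
Step 37. [r2c1∈{7}] only 7 remains possible at r2c1, so r2c1=7.
Step 38. [r3c4∈{8}] only 8 remains possible at r3c4. So r3c4=8.
Step 39. [r2c8∈{8}] r2c8 is down to just 8 ⇒ r2c8=8.
Step 40. [r6c4∈{5}] nothing but 5 survives at r6c4. So r6c4=5.
Step 41. [r3c3∈{9}] r3c3 is down to just 9. So r3c3=9.
Step 42. [r6c9∈{9}] nothing but 9 survives at r6c9 ⇒ r6c9=9.
Step 43. [r9c2∈{6}] r9c2's peers cover all but 6. So r9c2=6.
Step 44. [r5c5∈{7}] r5c5 is down to just 7. So r5c5=7.
Step 45. [r7c3∈{8}] r7c3 has the single candidate 8. So r7c3=8.
Step 46. [r6c1∈{2}] r6c1 is down to just 2 ⇒ r6c1=2.
Step 47. [r8c7∈{2}] r8c7 has the single candidate 2. So r8c7=2.

Answer: 8 2 5 7 3 4 9 1 6 / 7 3 6 2 9 1 4 8 5 / 4 1 9 8 6 5 7 3 2 / 6 9 4 1 2 8 3 5 7 / 5 8 3 9 7 6 1 2 4 / 2 7 1 5 4 3 8 6 9 / 9 4 8 3 5 2 6 7 1 / 1 5 7 6 8 9 2 4 3 / 3 6 2 4 1 7 5 9 8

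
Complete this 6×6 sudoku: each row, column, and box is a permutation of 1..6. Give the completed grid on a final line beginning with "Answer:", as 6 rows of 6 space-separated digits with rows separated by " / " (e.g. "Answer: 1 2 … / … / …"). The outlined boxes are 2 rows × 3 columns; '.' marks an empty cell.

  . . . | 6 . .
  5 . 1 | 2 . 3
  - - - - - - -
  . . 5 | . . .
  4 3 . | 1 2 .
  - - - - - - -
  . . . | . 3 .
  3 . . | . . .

Step 1. [r4c3∈{6}] only 6 remains possible at r4c3. So r4c3=6.
Step 2. [r5c1∈{1,2,6}] across col 1, 6 lands solely at r5c1. So r5c1=6.
Step 3. [r2c5∈{4}] r2c5 has the single candidate 4. So r2c5=4.
Step 4. [r4c6∈{5}] nothing but 5 survives at r4c6, so r4c6=5.
Step 5. [r1c6∈{1}] nothing but 1 survives at r1c6, so r1c6=1.
Step 6. [r5c2∈{1,2,4,5}] row 5 places 1 nowhere but r5c2. So r5c2=1.
Step 7. [r6c2∈{2,4,5}] 5 has one home in col 2: r6c2 ⇒ r6c2=5.
Step 8. [r6c4∈{4}] r6c4 has the single candidate 4, so r6c4=4.
Step 9. [r1c1∈{2}] only 2 remains possible at r1c1. So r1c1=2.
Step 10. [r5c3∈{2,4}] row 5 places 4 nowhere but r5c3, so r5c3=4.
Step 11. [r3c5∈{6}] only 6 remains possible at r3c5, so r3c5=6.
Step 12. [r5c6∈{2}] nothing but 2 survives at r5c6 ⇒ r5c6=2.
Step 13. [r2c2∈{6}] only 6 remains possible at r2c2. So r2c2=6.
Step 14. [r3c6∈{4}] r3c6's peers cover all but 4 ⇒ r3c6=4.
Step 15. [r3c4∈{3}] r3c4 has the single candidate 3 ⇒ r3c4=3.
Step 16. [r6c6∈{6}] r6c6's peers cover all but 6. So r6c6=6.
Step 17. [r6c5∈{1}] r6c5 has the single candidate 1 ⇒ r6c5=1.
Step 18. [r6c3∈{2}] nothing but 2 survives at r6c3, so r6c3=2.
Step 19. [r3c2∈{2}] nothing but 2 survives at r3c2. So r3c2=2.
Step 20. [r1c5∈{5}] r1c5's peers cover all but 5, so r1c5=5.
Step 21. [r5c4∈{5}] only 5 remains possible at r5c4 ⇒ r5c4=5.
Step 22. [r1c3∈{3}] r1c3's peers cover all but 3 ⇒ r1c3=3.
Step 23. [r1c2∈{4}] r1c2's peers cover all but 4 ⇒ r1c2=4.
Step 24. [r3c1∈{1}] nothing but 1 survives at r3c1, so r3c1=1.

Answer: 2 4 3 6 5 1 / 5 6 1 2 4 3 / 1 2 5 3 6 4 / 4 3 6 1 2 5 / 6 1 4 5 3 2 / 3 5 2 4 1 6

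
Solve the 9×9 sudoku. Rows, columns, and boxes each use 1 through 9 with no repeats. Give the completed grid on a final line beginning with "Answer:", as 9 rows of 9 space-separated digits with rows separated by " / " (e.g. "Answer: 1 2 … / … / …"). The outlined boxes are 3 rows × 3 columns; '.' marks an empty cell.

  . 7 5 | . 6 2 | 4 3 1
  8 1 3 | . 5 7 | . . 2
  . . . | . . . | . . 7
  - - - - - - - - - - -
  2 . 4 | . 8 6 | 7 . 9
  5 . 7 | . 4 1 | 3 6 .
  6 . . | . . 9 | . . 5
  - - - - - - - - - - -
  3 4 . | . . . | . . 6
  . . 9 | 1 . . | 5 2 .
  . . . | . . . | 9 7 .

Step 1. [r9c4∈{2,3,4,5,6,8}] r9c4 is the only open cell in col 4 admitting 6. So r9c4=6.
Step 2. [r5c9∈{8}] r5c9 is down to just 8, so r5c9=8.
Step 3. [r6c3∈{1,8}] r6c3 is the only open cell in box 4 admitting 1, so r6c3=1.
Step 4. [r1c4∈{8,9}] 8 has one home in row 1: r1c4, so r1c4=8.
Step 5. [r3c3∈{2,6}] across col 3, 6 lands solely at r3c3 ⇒ r3c3=6.
Step 6. [r2c4∈{4,9}] 4 has one home in row 2: r2c4. So r2c4=4.
Step 7. [r3c6∈{3}] r3c6 is down to just 3. So r3c6=3.
Step 8. [r3c4∈{9}] nothing but 9 survives at r3c4. So r3c4=9.
Step 9. [r5c4∈{2}] only 2 remains possible at r5c4. So r5c4=2.
Step 10. [r9c2∈{2,5,8}] col 2 places 5 nowhere but r9c2. So r9c2=5.
Step 11. [r4c2∈{3}] r4c2 has the single candidate 3 ⇒ r4c2=3.
Step 12. [r7c6∈{5,8}] col 6 places 5 nowhere but r7c6, so r7c6=5.
Step 13. [r7c4∈{7}] only 7 remains possible at r7c4, so r7c4=7.
Step 14. [r8c5∈{3}] r8c5's peers cover all but 3, so r8c5=3.
Step 15. [r8c9∈{4}] r8c9 is down to just 4, so r8c9=4.
Step 16. [r9c5∈{2}] r9c5 has the single candidate 2 ⇒ r9c5=2.
Step 17. [r9c3∈{8}] nothing but 8 survives at r9c3 ⇒ r9c3=8.
Step 18. [r7c7∈{1,8}] across col 7, 1 lands solely at r7c7, so r7c7=1.
Step 19. [r3c8∈{5,8}] across row 3, 5 lands solely at r3c8, so r3c8=5.
Step 20. [r2c8∈{9}] r2c8's peers cover all but 9 ⇒ r2c8=9.
Step 21. [r7c8∈{8}] nothing but 8 survives at r7c8 ⇒ r7c8=8.
Step 22. [r3c2∈{2}] only 2 remains possible at r3c2 ⇒ r3c2=2.
Step 23. [r8c6∈{8}] r8c6 has the single candidate 8 ⇒ r8c6=8.
Step 24. [r6c8∈{4}] nothing but 4 survives at r6c8, so r6c8=4.
Step 25. [r7c5∈{9}] only 9 remains possible at r7c5. So r7c5=9.
Step 26. [r7c3∈{2}] only 2 remains possible at r7c3, so r7c3=2.
Step 27. [r1c1∈{9}] only 9 remains possible at r1c1 ⇒ r1c1=9.
Step 28. [r3c7∈{8}] r3c7 has the single candidate 8, so r3c7=8.
Step 29. [r3c1∈{4}] r3c1 has the single candidate 4, so r3c1=4.
Step 30. [r2c7∈{6}] r2c7 has the single candidate 6, so r2c7=6.
Step 31. [r9c6∈{4}] r9c6 is down to just 4, so r9c6=4.
Step 32. [r8c2∈{6}] only 6 remains possible at r8c2. So r8c2=6.
Step 33. [r6c5∈{7}] r6c5 has the single candidate 7 ⇒ r6c5=7.
Step 34. [r5c2∈{9}] r5c2's peers cover all but 9. So r5c2=9.
Step 35. [r8c1∈{7}] r8c1's peers cover all but 7 ⇒ r8c1=7.
Step 36. [r3c5∈{1}] nothing but 1 survives at r3c5 ⇒ r3c5=1.
Step 37. [r4c4∈{5}] only 5 remains possible at r4c4, so r4c4=5.
Step 38. [r6c2∈{8}] only 8 remains possible at r6c2 ⇒ r6c2=8.
Step 39. [r9c1∈{1}] nothing but 1 survives at r9c1. So r9c1=1.
Step 40. [r6c7∈{2}] nothing but 2 survives at r6c7, so r6c7=2.
Step 41. [r9c9∈{3}] r9c9 has the single candidate 3, so r9c9=3.
Step 42. [r4c8∈{1}] r4c8's peers cover all but 1 ⇒ r4c8=1.
Step 43. [r6c4∈{3}] only 3 remains possible at r6c4 ⇒ r6c4=3.

Answer: 9 7 5 8 6 2 4 3 1 / 8 1 3 4 5 7 6 9 2 / 4 2 6 9 1 3 8 5 7 / 2 3 4 5 8 6 7 1 9 / 5 9 7 2 4 1 3 6 8 / 6 8 1 3 7 9 2 4 5 / 3 4 2 7 9 5 1 8 6 / 7 6 9 1 3 8 5 2 4 / 1 5 8 6 2 4 9 7 3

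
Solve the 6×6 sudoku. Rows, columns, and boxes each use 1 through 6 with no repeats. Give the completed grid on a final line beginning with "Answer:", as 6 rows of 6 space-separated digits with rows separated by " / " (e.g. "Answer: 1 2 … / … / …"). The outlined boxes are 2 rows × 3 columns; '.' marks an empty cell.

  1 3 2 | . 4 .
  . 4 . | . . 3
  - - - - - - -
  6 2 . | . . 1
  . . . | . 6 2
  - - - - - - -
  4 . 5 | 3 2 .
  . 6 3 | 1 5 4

Step 1. [r3c4∈{4,5}] r3c4 is the only open cell in row 3 admitting 5. So r3c4=5.
Step 2. [r4c2∈{1,5}] in col 2, 5 fits only at r4c2. So r4c2=5.
Step 3. [r1c4∈{6}] r1c4 has the single candidate 6. So r1c4=6.
Step 4. [r3c3∈{4}] r3c3 has the single candidate 4. So r3c3=4.
Step 5. [r5c2∈{1}] only 1 remains possible at r5c2 ⇒ r5c2=1.
Step 6. [r4c4∈{4}] only 4 remains possible at r4c4, so r4c4=4.
Step 7. [r5c6∈{6}] r5c6 is down to just 6 ⇒ r5c6=6.
Step 8. [r3c5∈{3}] r3c5 has the single candidate 3 ⇒ r3c5=3.
Step 9. [r4c3∈{1}] only 1 remains possible at r4c3. So r4c3=1.
Step 10. [r2c4∈{2}] r2c4 is down to just 2 ⇒ r2c4=2.
Step 11. [r6c1∈{2}] only 2 remains possible at r6c1 ⇒ r6c1=2.
Step 12. [r2c5∈{1}] nothing but 1 survives at r2c5. So r2c5=1.
Step 13. [r1c6∈{5}] nothing but 5 survives at r1c6, so r1c6=5.
Step 14. [r4c1∈{3}] r4c1 has the single candidate 3 ⇒ r4c1=3.
Step 15. [r2c3∈{6}] nothing but 6 survives at r2c3, so r2c3=6.
Step 16. [r2c1∈{5}] only 5 remains possible at r2c1. So r2c1=5.

Answer: 1 3 2 6 4 5 / 5 4 6 2 1 3 / 6 2 4 5 3 1 / 3 5 1 4 6 2 / 4 1 5 3 2 6 / 2 6 3 1 5 4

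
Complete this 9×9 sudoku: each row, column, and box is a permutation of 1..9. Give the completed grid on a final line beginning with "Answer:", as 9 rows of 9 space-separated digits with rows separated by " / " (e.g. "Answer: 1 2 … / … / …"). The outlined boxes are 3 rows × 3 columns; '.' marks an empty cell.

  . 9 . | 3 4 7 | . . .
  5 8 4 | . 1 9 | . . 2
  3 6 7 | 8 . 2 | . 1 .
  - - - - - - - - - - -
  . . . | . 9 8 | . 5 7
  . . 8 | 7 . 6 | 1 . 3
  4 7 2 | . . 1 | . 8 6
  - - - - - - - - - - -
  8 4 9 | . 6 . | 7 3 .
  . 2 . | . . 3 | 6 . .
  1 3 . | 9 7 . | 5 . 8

Step 1. [r5c8∈{2,4,9}] 4 has one home in row 5: r5c8, so r5c8=4.
Step 2. [r8c9∈{1,4,9}] 4 has one home in box 9: r8c9. So r8c9=4.
Step 3. [r3c5∈{5}] r3c5 is down to just 5. So r3c5=5.
Step 4. [r7c4∈{1,2,5}] in row 7, 2 fits only at r7c4. So r7c4=2.
Step 5. [r4c3∈{1,3,6}] across row 4, 3 lands solely at r4c3. So r4c3=3.
Step 6. [r3c9∈{9}] nothing but 9 survives at r3c9 ⇒ r3c9=9.
Step 7. [r8c4∈{1,5}] row 8 places 1 nowhere but r8c4 ⇒ r8c4=1.
Step 8. [r1c8∈{6}] only 6 remains possible at r1c8 ⇒ r1c8=6.
Step 9. [r8c5∈{8}] only 8 remains possible at r8c5. So r8c5=8.
Step 10. [r9c3∈{6}] nothing but 6 survives at r9c3 ⇒ r9c3=6.
Step 11. [r1c3∈{1}] r1c3 has the single candidate 1, so r1c3=1.
Step 12. [r1c7∈{8}] nothing but 8 survives at r1c7, so r1c7=8.
Step 13. [r6c4∈{5}] nothing but 5 survives at r6c4. So r6c4=5.
Step 14. [r3c7∈{4}] r3c7's peers cover all but 4. So r3c7=4.
Step 15. [r5c5∈{2}] nothing but 2 survives at r5c5. So r5c5=2.
Step 16. [r6c5∈{3}] nothing but 3 survives at r6c5, so r6c5=3.
Step 17. [r4c2∈{1}] nothing but 1 survives at r4c2. So r4c2=1.
Step 18. [r1c9∈{5}] only 5 remains possible at r1c9 ⇒ r1c9=5.
Step 19. [r9c8∈{2}] only 2 remains possible at r9c8. So r9c8=2.
Step 20. [r6c7∈{9}] nothing but 9 survives at r6c7 ⇒ r6c7=9.
Step 21. [r4c4∈{4}] r4c4 has the single candidate 4. So r4c4=4.
Step 22. [r1c1∈{2}] only 2 remains possible at r1c1, so r1c1=2.
Step 23. [r8c8∈{9}] r8c8's peers cover all but 9, so r8c8=9.
Step 24. [r2c7∈{3}] r2c7 has the single candidate 3 ⇒ r2c7=3.
Step 25. [r9c6∈{4}] r9c6 is down to just 4, so r9c6=4.
Step 26. [r8c1∈{7}] r8c1's peers cover all but 7, so r8c1=7.
Step 27. [r7c6∈{5}] r7c6's peers cover all but 5. So r7c6=5.
Step 28. [r2c4∈{6}] r2c4 is down to just 6. So r2c4=6.
Step 29. [r8c3∈{5}] nothing but 5 survives at r8c3 ⇒ r8c3=5.
Step 30. [r4c7∈{2}] nothing but 2 survives at r4c7. So r4c7=2.
Step 31. [r4c1∈{6}] nothing but 6 survives at r4c1. So r4c1=6.
Step 32. [r2c8∈{7}] only 7 remains possible at r2c8, so r2c8=7.
Step 33. [r7c9∈{1}] r7c9 is down to just 1, so r7c9=1.
Step 34. [r5c1∈{9}] r5c1's peers cover all but 9, so r5c1=9.
Step 35. [r5c2∈{5}] r5c2's peers cover all but 5. So r5c2=5.

Answer: 2 9 1 3 4 7 8 6 5 / 5 8 4 6 1 9 3 7 2 / 3 6 7 8 5 2 4 1 9 / 6 1 3 4 9 8 2 5 7 / 9 5 8 7 2 6 1 4 3 / 4 7 2 5 3 1 9 8 6 / 8 4 9 2 6 5 7 3 1 / 7 2 5 1 8 3 6 9 4 / 1 3 6 9 7 4 5 2 8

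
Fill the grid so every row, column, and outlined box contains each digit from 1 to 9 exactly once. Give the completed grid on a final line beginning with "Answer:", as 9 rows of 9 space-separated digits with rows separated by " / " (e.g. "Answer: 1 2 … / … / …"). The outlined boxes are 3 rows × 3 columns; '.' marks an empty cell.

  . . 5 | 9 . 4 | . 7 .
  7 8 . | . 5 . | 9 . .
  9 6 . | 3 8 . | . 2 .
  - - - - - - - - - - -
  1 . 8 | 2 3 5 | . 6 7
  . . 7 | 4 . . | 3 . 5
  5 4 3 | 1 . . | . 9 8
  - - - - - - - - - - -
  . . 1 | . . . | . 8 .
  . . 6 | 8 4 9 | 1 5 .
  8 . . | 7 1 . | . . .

Step 1. [r9c3∈{2,4,9}] across col 3, 9 lands solely at r9c3. So r9c3=9.
Step 2. [r2c4∈{6}] r2c4 is down to just 6, so r2c4=6.
Step 3. [r2c3∈{2,4}] in col 3, 2 fits only at r2c3, so r2c3=2.
Step 4. [r7c7∈{2,4,6,7}] across col 7, 7 lands solely at r7c7. So r7c7=7.
Step 5. [r1c1∈{3}] only 3 remains possible at r1c1, so r1c1=3.
Step 6. [r8c1∈{2}] only 2 remains possible at r8c1 ⇒ r8c1=2.
Step 7. [r8c9∈{3}] r8c9 has the single candidate 3. So r8c9=3.
Step 8. [r9c8∈{4}] r9c8 is down to just 4 ⇒ r9c8=4.
Step 9. [r2c6∈{1}] r2c6 has the single candidate 1, so r2c6=1.
Step 10. [r3c3∈{4}] only 4 remains possible at r3c3, so r3c3=4.
Step 11. [r6c5∈{6,7}] r6c5 is the only open cell in col 5 admitting 7 ⇒ r6c5=7.
Step 12. [r6c6∈{6}] r6c6 has the single candidate 6 ⇒ r6c6=6.
Step 13. [r7c5∈{2,6}] r7c5 is the only open cell in col 5 admitting 6, so r7c5=6.
Step 14. [r9c2∈{3,5}] r9c2 is the only open cell in row 9 admitting 5. So r9c2=5.
Step 15. [r9c6∈{2,3}] row 9 places 3 nowhere but r9c6. So r9c6=3.
Step 16. [r1c7∈{6,8}] row 1 places 8 nowhere but r1c7 ⇒ r1c7=8.
Step 17. [r1c9∈{1,6}] across row 1, 6 lands solely at r1c9, so r1c9=6.
Step 18. [r9c9∈{2}] r9c9 has the single candidate 2. So r9c9=2.
Step 19. [r5c5∈{9}] r5c5's peers cover all but 9. So r5c5=9.
Step 20. [r7c1∈{4}] only 4 remains possible at r7c1. So r7c1=4.
Step 21. [r3c6∈{7}] r3c6 has the single candidate 7. So r3c6=7.
Step 22. [r2c8∈{3}] only 3 remains possible at r2c8 ⇒ r2c8=3.
Step 23. [r7c6∈{2}] r7c6's peers cover all but 2, so r7c6=2.
Step 24. [r7c9∈{9}] only 9 remains possible at r7c9. So r7c9=9.
Step 25. [r4c2∈{9}] only 9 remains possible at r4c2. So r4c2=9.
Step 26. [r6c7∈{2}] r6c7 is down to just 2 ⇒ r6c7=2.
Step 27. [r9c7∈{6}] r9c7 is down to just 6. So r9c7=6.
Step 28. [r2c9∈{4}] only 4 remains possible at r2c9, so r2c9=4.
Step 29. [r7c4∈{5}] r7c4's peers cover all but 5, so r7c4=5.
Step 30. [r4c7∈{4}] r4c7 is down to just 4 ⇒ r4c7=4.
Step 31. [r3c9∈{1}] r3c9 has the single candidate 1, so r3c9=1.
Step 32. [r1c2∈{1}] r1c2 is down to just 1 ⇒ r1c2=1.
Step 33. [r8c2∈{7}] nothing but 7 survives at r8c2 ⇒ r8c2=7.
Step 34. [r5c1∈{6}] nothing but 6 survives at r5c1, so r5c1=6.
Step 35. [r5c2∈{2}] only 2 remains possible at r5c2 ⇒ r5c2=2.
Step 36. [r1c5∈{2}] r1c5 is down to just 2. So r1c5=2.
Step 37. [r3c7∈{5}] r3c7's peers cover all but 5. So r3c7=5.
Step 38. [r7c2∈{3}] r7c2's peers cover all but 3. So r7c2=3.
Step 39. [r5c8∈{1}] r5c8 has the single candidate 1. So r5c8=1.
Step 40. [r5c6∈{8}] r5c6 is down to just 8. So r5c6=8.

Answer: 3 1 5 9 2 4 8 7 6 / 7 8 2 6 5 1 9 3 4 / 9 6 4 3 8 7 5 2 1 / 1 9 8 2 3 5 4 6 7 / 6 2 7 4 9 8 3 1 5 / 5 4 3 1 7 6 2 9 8 / 4 3 1 5 6 2 7 8 9 / 2 7 6 8 4 9 1 5 3 / 8 5 9 7 1 3 6 4 2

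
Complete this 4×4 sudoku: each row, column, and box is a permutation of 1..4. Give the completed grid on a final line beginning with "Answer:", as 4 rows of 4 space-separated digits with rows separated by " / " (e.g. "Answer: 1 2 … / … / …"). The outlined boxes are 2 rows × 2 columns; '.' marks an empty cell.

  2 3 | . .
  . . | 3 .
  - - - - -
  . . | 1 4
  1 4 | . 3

Step 1. [r2c4∈{1,2}] in row 2, 2 fits only at r2c4 ⇒ r2c4=2.
Step 2. [r3c1∈{3}] only 3 remains possible at r3c1, so r3c1=3.
Step 3. [r2c1∈{4}] r2c1 is down to just 4. So r2c1=4.
Step 4. [r2c2∈{1}] r2c2 is down to just 1 ⇒ r2c2=1.
Step 5. [r1c3∈{4}] only 4 remains possible at r1c3 ⇒ r1c3=4.
Step 6. [r1c4∈{1}] only 1 remains possible at r1c4 ⇒ r1c4=1.
Step 7. [r3c2∈{2}] r3c2's peers cover all but 2. So r3c2=2.
Step 8. [r4c3∈{2}] r4c3 is down to just 2 ⇒ r4c3=2.

Answer: 2 3 4 1 / 4 1 3 2 / 3 2 1 4 / 1 4 2 3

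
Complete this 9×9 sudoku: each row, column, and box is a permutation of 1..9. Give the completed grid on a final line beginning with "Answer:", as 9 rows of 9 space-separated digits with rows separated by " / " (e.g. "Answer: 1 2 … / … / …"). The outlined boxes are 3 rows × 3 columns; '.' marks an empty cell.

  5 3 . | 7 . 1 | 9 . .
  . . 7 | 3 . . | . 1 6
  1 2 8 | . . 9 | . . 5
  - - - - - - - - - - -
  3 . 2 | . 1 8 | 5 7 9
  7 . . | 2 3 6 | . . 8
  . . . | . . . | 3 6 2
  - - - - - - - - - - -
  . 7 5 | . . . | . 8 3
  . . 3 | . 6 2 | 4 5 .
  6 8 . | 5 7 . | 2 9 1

Step 1. [r3c5∈{4}] r3c5 has the single candidate 4 ⇒ r3c5=4.
Step 2. [r9c3∈{4}] r9c3 is down to just 4, so r9c3=4.
Step 3. [r8c1∈{9}] r8c1 is down to just 9 ⇒ r8c1=9.
Step 4. [r4c4∈{4}] nothing but 4 survives at r4c4. So r4c4=4.
Step 5. [r5c2∈{1,4,5,9}] r5c2 is the only open cell in row 5 admitting 5 ⇒ r5c2=5.
Step 6. [r6c4∈{9}] only 9 remains possible at r6c4, so r6c4=9.
Step 7. [r2c5∈{2,5,8}] 2 has one home in row 2: r2c5, so r2c5=2.
Step 8. [r6c3∈{1}] nothing but 1 survives at r6c3 ⇒ r6c3=1.
Step 9. [r2c1∈{4}] r2c1 has the single candidate 4, so r2c1=4.
Step 10. [r6c6∈{5,7}] across row 6, 7 lands solely at r6c6. So r6c6=7.
Step 11. [r5c8∈{4}] nothing but 4 survives at r5c8 ⇒ r5c8=4.
Step 12. [r8c2∈{1}] r8c2 is down to just 1. So r8c2=1.
Step 13. [r1c9∈{4}] r1c9 is down to just 4 ⇒ r1c9=4.
Step 14. [r6c2∈{4}] only 4 remains possible at r6c2 ⇒ r6c2=4.
Step 15. [r7c1∈{2}] r7c1's peers cover all but 2 ⇒ r7c1=2.
Step 16. [r2c2∈{9}] r2c2 is down to just 9 ⇒ r2c2=9.
Step 17. [r1c5∈{8}] r1c5 is down to just 8. So r1c5=8.
Step 18. [r2c6∈{5}] r2c6 is down to just 5, so r2c6=5.
Step 19. [r6c5∈{5}] r6c5 is down to just 5. So r6c5=5.
Step 20. [r7c6∈{4}] only 4 remains possible at r7c6. So r7c6=4.
Step 21. [r9c6∈{3}] r9c6 has the single candidate 3, so r9c6=3.
Step 22. [r3c4∈{6}] only 6 remains possible at r3c4, so r3c4=6.
Step 23. [r2c7∈{8}] r2c7's peers cover all but 8 ⇒ r2c7=8.
Step 24. [r7c4∈{1}] only 1 remains possible at r7c4. So r7c4=1.
Step 25. [r5c3∈{9}] r5c3 has the single candidate 9 ⇒ r5c3=9.
Step 26. [r3c7∈{7}] only 7 remains possible at r3c7, so r3c7=7.
Step 27. [r4c2∈{6}] r4c2 is down to just 6. So r4c2=6.
Step 28. [r7c7∈{6}] r7c7 has the single candidate 6, so r7c7=6.
Step 29. [r8c4∈{8}] r8c4 has the single candidate 8. So r8c4=8.
Step 30. [r8c9∈{7}] nothing but 7 survives at r8c9, so r8c9=7.
Step 31. [r5c7∈{1}] r5c7 has the single candidate 1. So r5c7=1.
Step 32. [r6c1∈{8}] r6c1 has the single candidate 8. So r6c1=8.
Step 33. [r3c8∈{3}] r3c8 has the single candidate 3. So r3c8=3.
Step 34. [r1c3∈{6}] only 6 remains possible at r1c3. So r1c3=6.
Step 35. [r1c8∈{2}] r1c8 has the single candidate 2, so r1c8=2.
Step 36. [r7c5∈{9}] r7c5's peers cover all but 9 ⇒ r7c5=9.

Answer: 5 3 6 7 8 1 9 2 4 / 4 9 7 3 2 5 8 1 6 / 1 2 8 6 4 9 7 3 5 / 3 6 2 4 1 8 5 7 9 / 7 5 9 2 3 6 1 4 8 / 8 4 1 9 5 7 3 6 2 / 2 7 5 1 9 4 6 8 3 / 9 1 3 8 6 2 4 5 7 / 6 8 4 5 7 3 2 9 1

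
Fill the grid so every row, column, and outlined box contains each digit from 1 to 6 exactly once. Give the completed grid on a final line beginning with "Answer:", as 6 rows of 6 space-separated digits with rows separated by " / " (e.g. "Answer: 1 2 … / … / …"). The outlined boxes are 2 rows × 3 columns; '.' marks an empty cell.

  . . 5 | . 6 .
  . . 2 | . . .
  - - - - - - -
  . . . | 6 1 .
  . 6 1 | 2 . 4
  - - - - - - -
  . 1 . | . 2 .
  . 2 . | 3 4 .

Step 1. [r3c2∈{3,4,5}] 5 has one home in col 2: r3c2 ⇒ r3c2=5.
Step 2. [r4c1∈{3}] r4c1 is down to just 3 ⇒ r4c1=3.
Step 3. [r2c1∈{1,4,6}] in row 2, 6 fits only at r2c1. So r2c1=6.
Step 4. [r6c6∈{1,5,6}] r6c6 is the only open cell in row 6 admitting 1, so r6c6=1.
Step 5. [r2c5∈{3,5}] r2c5 is the only open cell in col 5 admitting 3. So r2c5=3.
Step 6. [r2c2∈{4}] nothing but 4 survives at r2c2, so r2c2=4.
Step 7. [r5c4∈{5}] nothing but 5 survives at r5c4. So r5c4=5.
Step 8. [r3c3∈{4}] r3c3 is down to just 4. So r3c3=4.
Step 9. [r5c3∈{3,6}] 3 has one home in row 5: r5c3. So r5c3=3.
Step 10. [r1c1∈{1}] nothing but 1 survives at r1c1 ⇒ r1c1=1.
Step 11. [r3c1∈{2}] r3c1 has the single candidate 2. So r3c1=2.
Step 12. [r4c5∈{5}] r4c5's peers cover all but 5 ⇒ r4c5=5.
Step 13. [r5c1∈{4}] r5c1 has the single candidate 4, so r5c1=4.
Step 14. [r5c6∈{6}] nothing but 6 survives at r5c6, so r5c6=6.
Step 15. [r3c6∈{3}] r3c6 has the single candidate 3 ⇒ r3c6=3.
Step 16. [r1c6∈{2}] r1c6 has the single candidate 2. So r1c6=2.
Step 17. [r6c1∈{5}] r6c1 has the single candidate 5. So r6c1=5.
Step 18. [r1c2∈{3}] r1c2's peers cover all but 3. So r1c2=3.
Step 19. [r6c3∈{6}] r6c3 has the single candidate 6, so r6c3=6.
Step 20. [r1c4∈{4}] r1c4 has the single candidate 4 ⇒ r1c4=4.
Step 21. [r2c6∈{5}] r2c6 is down to just 5, so r2c6=5.
Step 22. [r2c4∈{1}] nothing but 1 survives at r2c4. So r2c4=1.

Answer: 1 3 5 4 6 2 / 6 4 2 1 3 5 / 2 5 4 6 1 3 / 3 6 1 2 5 4 / 4 1 3 5 2 6 / 5 2 6 3 4 1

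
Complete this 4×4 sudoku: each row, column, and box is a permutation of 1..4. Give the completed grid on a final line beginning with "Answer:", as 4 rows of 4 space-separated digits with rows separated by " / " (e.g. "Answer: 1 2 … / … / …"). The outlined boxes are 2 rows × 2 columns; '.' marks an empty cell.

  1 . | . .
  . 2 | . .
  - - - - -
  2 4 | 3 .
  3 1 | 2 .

Step 1. [r1c3∈{4}] r1c3's peers cover all but 4, so r1c3=4.
Step 2. [r2c4∈{1,3}] across row 2, 3 lands solely at r2c4 ⇒ r2c4=3.
Step 3. [r2c1∈{4}] r2c1 is down to just 4, so r2c1=4.
Step 4. [r4c4∈{4}] r4c4 is down to just 4 ⇒ r4c4=4.
Step 5. [r1c2∈{3}] nothing but 3 survives at r1c2, so r1c2=3.
Step 6. [r2c3∈{1}] nothing but 1 survives at r2c3, so r2c3=1.
Step 7. [r3c4∈{1}] r3c4 has the single candidate 1, so r3c4=1.
Step 8. [r1c4∈{2}] r1c4 is down to just 2. So r1c4=2.

Answer: 1 3 4 2 / 4 2 1 3 / 2 4 3 1 / 3 1 2 4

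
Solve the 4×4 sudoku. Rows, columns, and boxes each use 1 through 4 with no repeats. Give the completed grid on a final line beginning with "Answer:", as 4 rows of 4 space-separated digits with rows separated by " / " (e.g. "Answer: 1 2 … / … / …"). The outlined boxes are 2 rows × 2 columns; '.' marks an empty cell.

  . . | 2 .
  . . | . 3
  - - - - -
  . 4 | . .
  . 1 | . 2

Step 1. [r4c1∈{3}] only 3 remains possible at r4c1 ⇒ r4c1=3.
Step 2. [r1c4∈{1,4}] in col 4, 4 fits only at r1c4, so r1c4=4.
Step 3. [r2c3∈{1}] only 1 remains possible at r2c3, so r2c3=1.
Step 4. [r2c2∈{2}] nothing but 2 survives at r2c2. So r2c2=2.
Step 5. [r4c3∈{4}] only 4 remains possible at r4c3 ⇒ r4c3=4.
Step 6. [r3c1∈{2}] r3c1 is down to just 2. So r3c1=2.
Step 7. [r2c1∈{4}] nothing but 4 survives at r2c1 ⇒ r2c1=4.
Step 8. [r3c3∈{3}] only 3 remains possible at r3c3. So r3c3=3.
Step 9. [r1c1∈{1}] nothing but 1 survives at r1c1. So r1c1=1.
Step 10. [r3c4∈{1}] only 1 remains possible at r3c4, so r3c4=1.
Step 11. [r1c2∈{3}] r1c2 is down to just 3 ⇒ r1c2=3.

Answer: 1 3 2 4 / 4 2 1 3 / 2 4 3 1 / 3 1 4 2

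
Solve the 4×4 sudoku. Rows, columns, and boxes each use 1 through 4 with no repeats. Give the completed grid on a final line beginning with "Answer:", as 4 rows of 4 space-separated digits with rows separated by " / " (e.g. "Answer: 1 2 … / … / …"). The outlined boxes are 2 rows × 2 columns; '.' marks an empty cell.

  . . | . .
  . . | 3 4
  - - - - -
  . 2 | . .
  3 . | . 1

Step 1. [r3c1∈{1,4}] in row 3, 1 fits only at r3c1, so r3c1=1.
Step 2. [r4c2∈{4}] only 4 remains possible at r4c2 ⇒ r4c2=4.
Step 3. [r1c4∈{2}] only 2 remains possible at r1c4. So r1c4=2.
Step 4. [r1c2∈{1,3}] in row 1, 3 fits only at r1c2. So r1c2=3.
Step 5. [r1c3∈{1}] nothing but 1 survives at r1c3 ⇒ r1c3=1.
Step 6. [r4c3∈{2}] only 2 remains possible at r4c3. So r4c3=2.
Step 7. [r2c1∈{2}] only 2 remains possible at r2c1 ⇒ r2c1=2.
Step 8. [r2c2∈{1}] only 1 remains possible at r2c2. So r2c2=1.
Step 9. [r3c4∈{3}] only 3 remains possible at r3c4 ⇒ r3c4=3.
Step 10. [r3c3∈{4}] r3c3 is down to just 4. So r3c3=4.
Step 11. [r1c1∈{4}] r1c1's peers cover all but 4, so r1c1=4.

Answer: 4 3 1 2 / 2 1 3 4 / 1 2 4 3 / 3 4 2 1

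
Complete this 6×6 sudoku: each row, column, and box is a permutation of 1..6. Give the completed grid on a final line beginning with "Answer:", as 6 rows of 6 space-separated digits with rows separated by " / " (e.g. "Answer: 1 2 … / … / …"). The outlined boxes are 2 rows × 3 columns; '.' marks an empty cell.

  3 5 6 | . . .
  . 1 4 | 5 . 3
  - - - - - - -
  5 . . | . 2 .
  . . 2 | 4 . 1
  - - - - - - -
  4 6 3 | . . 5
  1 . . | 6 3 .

Step 1. [r5c4∈{1,2}] row 5 places 2 nowhere but r5c4. So r5c4=2.
Step 2. [r1c5∈{1,4}] 4 has one home in col 5: r1c5 ⇒ r1c5=4.
Step 3. [r3c6∈{6}] r3c6's peers cover all but 6. So r3c6=6.
Step 4. [r3c4∈{3}] r3c4's peers cover all but 3 ⇒ r3c4=3.
Step 5. [r2c1∈{2}] nothing but 2 survives at r2c1, so r2c1=2.
Step 6. [r1c6∈{2}] r1c6 is down to just 2. So r1c6=2.
Step 7. [r4c2∈{3}] only 3 remains possible at r4c2 ⇒ r4c2=3.
Step 8. [r1c4∈{1}] r1c4's peers cover all but 1, so r1c4=1.
Step 9. [r4c5∈{5}] only 5 remains possible at r4c5. So r4c5=5.
Step 10. [r6c3∈{5}] only 5 remains possible at r6c3. So r6c3=5.
Step 11. [r3c2∈{4}] r3c2's peers cover all but 4. So r3c2=4.
Step 12. [r4c1∈{6}] only 6 remains possible at r4c1, so r4c1=6.
Step 13. [r3c3∈{1}] nothing but 1 survives at r3c3, so r3c3=1.
Step 14. [r6c2∈{2}] r6c2 is down to just 2, so r6c2=2.
Step 15. [r2c5∈{6}] nothing but 6 survives at r2c5. So r2c5=6.
Step 16. [r6c6∈{4}] nothing but 4 survives at r6c6 ⇒ r6c6=4.
Step 17. [r5c5∈{1}] only 1 remains possible at r5c5 ⇒ r5c5=1.

Answer: 3 5 6 1 4 2 / 2 1 4 5 6 3 / 5 4 1 3 2 6 / 6 3 2 4 5 1 / 4 6 3 2 1 5 / 1 2 5 6 3 4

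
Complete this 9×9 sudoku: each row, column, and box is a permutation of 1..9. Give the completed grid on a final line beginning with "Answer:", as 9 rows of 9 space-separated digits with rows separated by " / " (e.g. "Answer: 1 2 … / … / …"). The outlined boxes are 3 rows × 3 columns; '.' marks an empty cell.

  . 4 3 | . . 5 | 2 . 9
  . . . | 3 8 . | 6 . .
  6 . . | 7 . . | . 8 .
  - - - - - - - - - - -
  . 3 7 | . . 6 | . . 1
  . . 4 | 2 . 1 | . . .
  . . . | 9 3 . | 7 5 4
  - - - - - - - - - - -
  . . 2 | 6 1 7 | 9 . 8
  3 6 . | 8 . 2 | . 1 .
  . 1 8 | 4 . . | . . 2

Step 1. [r2c2∈{2,5,7,9}] r2c2 is the only open cell in col 2 admitting 7, so r2c2=7.
Step 2. [r2c1∈{1,2,5,9}] 2 has one home in row 2: r2c1, so r2c1=2.
Step 3. [r7c2∈{5}] r7c2 has the single candidate 5. So r7c2=5.
Step 4. [r2c3∈{1,5,9}] across row 2, 1 lands solely at r2c3 ⇒ r2c3=1.
Step 5. [r7c8∈{3,4}] r7c8 is the only open cell in row 7 admitting 3, so r7c8=3.
Step 6. [r9c7∈{5}] r9c7 is down to just 5. So r9c7=5.
Step 7. [r2c6∈{4,9}] in row 2, 9 fits only at r2c6 ⇒ r2c6=9.
Step 8. [r8c3∈{9}] r8c3 has the single candidate 9 ⇒ r8c3=9.
Step 9. [r4c4∈{5}] nothing but 5 survives at r4c4 ⇒ r4c4=5.
Step 10. [r1c1∈{8}] r1c1's peers cover all but 8. So r1c1=8.
Step 11. [r4c1∈{9}] nothing but 9 survives at r4c1 ⇒ r4c1=9.
Step 12. [r5c9∈{3,6}] r5c9 is the only open cell in col 9 admitting 6 ⇒ r5c9=6.
Step 13. [r5c7∈{3,8}] 3 has one home in row 5: r5c7 ⇒ r5c7=3.
Step 14. [r3c6∈{4}] r3c6's peers cover all but 4, so r3c6=4.
Step 15. [r3c9∈{3,5}] row 3 places 3 nowhere but r3c9, so r3c9=3.
Step 16. [r6c6∈{8}] r6c6 is down to just 8 ⇒ r6c6=8.
Step 17. [r1c8∈{7}] r1c8 has the single candidate 7. So r1c8=7.
Step 18. [r2c8∈{4}] nothing but 4 survives at r2c8. So r2c8=4.
Step 19. [r9c6∈{3}] r9c6 is down to just 3, so r9c6=3.
Step 20. [r8c7∈{4}] r8c7 has the single candidate 4 ⇒ r8c7=4.
Step 21. [r9c1∈{7}] r9c1 has the single candidate 7. So r9c1=7.
Step 22. [r3c5∈{2}] r3c5's peers cover all but 2. So r3c5=2.
Step 23. [r2c9∈{5}] only 5 remains possible at r2c9. So r2c9=5.
Step 24. [r3c2∈{9}] r3c2 is down to just 9, so r3c2=9.
Step 25. [r9c8∈{6}] only 6 remains possible at r9c8 ⇒ r9c8=6.
Step 26. [r6c3∈{6}] r6c3's peers cover all but 6. So r6c3=6.
Step 27. [r8c9∈{7}] r8c9's peers cover all but 7, so r8c9=7.
Step 28. [r7c1∈{4}] r7c1 has the single candidate 4. So r7c1=4.
Step 29. [r4c8∈{2}] r4c8 is down to just 2 ⇒ r4c8=2.
Step 30. [r5c2∈{8}] only 8 remains possible at r5c2 ⇒ r5c2=8.
Step 31. [r6c2∈{2}] r6c2 is down to just 2. So r6c2=2.
Step 32. [r4c7∈{8}] r4c7's peers cover all but 8. So r4c7=8.
Step 33. [r4c5∈{4}] r4c5 has the single candidate 4 ⇒ r4c5=4.
Step 34. [r5c1∈{5}] nothing but 5 survives at r5c1. So r5c1=5.
Step 35. [r5c8∈{9}] only 9 remains possible at r5c8, so r5c8=9.
Step 36. [r1c4∈{1}] only 1 remains possible at r1c4 ⇒ r1c4=1.
Step 37. [r3c3∈{5}] r3c3's peers cover all but 5 ⇒ r3c3=5.
Step 38. [r6c1∈{1}] nothing but 1 survives at r6c1, so r6c1=1.
Step 39. [r9c5∈{9}] nothing but 9 survives at r9c5. So r9c5=9.
Step 40. [r1c5∈{6}] r1c5 has the single candidate 6 ⇒ r1c5=6.
Step 41. [r3c7∈{1}] r3c7 has the single candidate 1, so r3c7=1.
Step 42. [r5c5∈{7}] r5c5 is down to just 7, so r5c5=7.
Step 43. [r8c5∈{5}] r8c5's peers cover all but 5, so r8c5=5.

Answer: 8 4 3 1 6 5 2 7 9 / 2 7 1 3 8 9 6 4 5 / 6 9 5 7 2 4 1 8 3 / 9 3 7 5 4 6 8 2 1 / 5 8 4 2 7 1 3 9 6 / 1 2 6 9 3 8 7 5 4 / 4 5 2 6 1 7 9 3 8 / 3 6 9 8 5 2 4 1 7 / 7 1 8 4 9 3 5 6 2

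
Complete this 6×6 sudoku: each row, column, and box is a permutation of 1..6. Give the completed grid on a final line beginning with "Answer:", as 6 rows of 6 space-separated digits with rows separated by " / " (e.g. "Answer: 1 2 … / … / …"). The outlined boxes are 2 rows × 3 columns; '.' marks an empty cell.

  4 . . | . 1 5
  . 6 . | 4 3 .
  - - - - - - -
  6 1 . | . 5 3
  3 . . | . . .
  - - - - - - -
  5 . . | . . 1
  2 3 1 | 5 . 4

Step 1. [r3c4∈{2}] only 2 remains possible at r3c4, so r3c4=2.
Step 2. [r4c2∈{2,4,5}] in col 2, 5 fits only at r4c2, so r4c2=5.
Step 3. [r6c5∈{6}] r6c5 has the single candidate 6. So r6c5=6.
Step 4. [r4c3∈{2,4}] row 4 places 2 nowhere but r4c3, so r4c3=2.
Step 5. [r4c4∈{1,6}] in row 4, 1 fits only at r4c4. So r4c4=1.
Step 6. [r3c3∈{4}] r3c3 is down to just 4 ⇒ r3c3=4.
Step 7. [r2c6∈{2}] r2c6 is down to just 2. So r2c6=2.
Step 8. [r5c3∈{6}] only 6 remains possible at r5c3. So r5c3=6.
Step 9. [r1c4∈{6}] nothing but 6 survives at r1c4, so r1c4=6.
Step 10. [r4c5∈{4}] r4c5 is down to just 4 ⇒ r4c5=4.
Step 11. [r1c3∈{3}] nothing but 3 survives at r1c3 ⇒ r1c3=3.
Step 12. [r4c6∈{6}] r4c6's peers cover all but 6, so r4c6=6.
Step 13. [r1c2∈{2}] r1c2 has the single candidate 2, so r1c2=2.
Step 14. [r5c5∈{2}] nothing but 2 survives at r5c5 ⇒ r5c5=2.
Step 15. [r5c2∈{4}] r5c2 is down to just 4, so r5c2=4.
Step 16. [r2c3∈{5}] r2c3 has the single candidate 5, so r2c3=5.
Step 17. [r5c4∈{3}] r5c4 is down to just 3. So r5c4=3.
Step 18. [r2c1∈{1}] r2c1 is down to just 1, so r2c1=1.

Answer: 4 2 3 6 1 5 / 1 6 5 4 3 2 / 6 1 4 2 5 3 / 3 5 2 1 4 6 / 5 4 6 3 2 1 / 2 3 1 5 6 4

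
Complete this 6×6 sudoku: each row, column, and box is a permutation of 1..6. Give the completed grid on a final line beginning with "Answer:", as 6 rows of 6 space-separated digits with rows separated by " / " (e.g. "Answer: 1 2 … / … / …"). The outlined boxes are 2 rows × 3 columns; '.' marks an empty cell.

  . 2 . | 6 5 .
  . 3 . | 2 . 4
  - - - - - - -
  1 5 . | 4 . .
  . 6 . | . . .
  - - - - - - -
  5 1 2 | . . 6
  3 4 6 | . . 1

Step 1. [r4c6∈{2,3,5}] r4c6 is the only open cell in col 6 admitting 5, so r4c6=5.
Step 2. [r3c6∈{2,3}] in col 6, 2 fits only at r3c6 ⇒ r3c6=2.
Step 3. [r1c1∈{4}] only 4 remains possible at r1c1. So r1c1=4.
Step 4. [r2c5∈{1}] r2c5's peers cover all but 1 ⇒ r2c5=1.
Step 5. [r4c5∈{3}] nothing but 3 survives at r4c5. So r4c5=3.
Step 6. [r1c6∈{3}] r1c6 is down to just 3. So r1c6=3.
Step 7. [r5c5∈{4}] r5c5 is down to just 4. So r5c5=4.
Step 8. [r1c3∈{1}] r1c3's peers cover all but 1, so r1c3=1.
Step 9. [r5c4∈{3}] only 3 remains possible at r5c4, so r5c4=3.
Step 10. [r6c5∈{2}] r6c5's peers cover all but 2, so r6c5=2.
Step 11. [r4c1∈{2}] r4c1 is down to just 2, so r4c1=2.
Step 12. [r4c3∈{4}] nothing but 4 survives at r4c3. So r4c3=4.
Step 13. [r3c3∈{3}] r3c3 is down to just 3, so r3c3=3.
Step 14. [r2c3∈{5}] r2c3's peers cover all but 5. So r2c3=5.
Step 15. [r3c5∈{6}] only 6 remains possible at r3c5. So r3c5=6.
Step 16. [r4c4∈{1}] only 1 remains possible at r4c4, so r4c4=1.
Step 17. [r6c4∈{5}] only 5 remains possible at r6c4 ⇒ r6c4=5.
Step 18. [r2c1∈{6}] r2c1 has the single candidate 6, so r2c1=6.

Answer: 4 2 1 6 5 3 / 6 3 5 2 1 4 / 1 5 3 4 6 2 / 2 6 4 1 3 5 / 5 1 2 3 4 6 / 3 4 6 5 2 1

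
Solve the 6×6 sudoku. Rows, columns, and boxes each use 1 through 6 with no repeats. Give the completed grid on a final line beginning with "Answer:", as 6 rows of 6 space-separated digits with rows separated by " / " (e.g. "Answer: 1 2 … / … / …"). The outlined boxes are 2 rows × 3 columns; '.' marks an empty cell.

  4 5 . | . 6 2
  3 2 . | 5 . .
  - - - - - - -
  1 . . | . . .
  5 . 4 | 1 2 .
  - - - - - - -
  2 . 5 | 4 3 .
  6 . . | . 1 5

Step 1. [r3c4∈{3,6}] 6 has one home in col 4: r3c4. So r3c4=6.
Step 2. [r3c2∈{3}] only 3 remains possible at r3c2, so r3c2=3.
Step 3. [r2c5∈{4}] r2c5's peers cover all but 4 ⇒ r2c5=4.
Step 4. [r2c3∈{1,6}] across row 2, 6 lands solely at r2c3, so r2c3=6.
Step 5. [r2c6∈{1}] r2c6's peers cover all but 1. So r2c6=1.
Step 6. [r6c4∈{2}] nothing but 2 survives at r6c4 ⇒ r6c4=2.
Step 7. [r3c5∈{5}] r3c5's peers cover all but 5. So r3c5=5.
Step 8. [r3c3∈{2}] nothing but 2 survives at r3c3 ⇒ r3c3=2.
Step 9. [r1c4∈{3}] nothing but 3 survives at r1c4, so r1c4=3.
Step 10. [r6c2∈{4}] only 4 remains possible at r6c2 ⇒ r6c2=4.
Step 11. [r6c3∈{3}] r6c3 is down to just 3 ⇒ r6c3=3.
Step 12. [r1c3∈{1}] r1c3 is down to just 1. So r1c3=1.
Step 13. [r4c6∈{3}] nothing but 3 survives at r4c6 ⇒ r4c6=3.
Step 14. [r5c6∈{6}] only 6 remains possible at r5c6 ⇒ r5c6=6.
Step 15. [r5c2∈{1}] nothing but 1 survives at r5c2 ⇒ r5c2=1.
Step 16. [r4c2∈{6}] r4c2's peers cover all but 6. So r4c2=6.
Step 17. [r3c6∈{4}] r3c6's peers cover all but 4, so r3c6=4.

Answer: 4 5 1 3 6 2 / 3 2 6 5 4 1 / 1 3 2 6 5 4 / 5 6 4 1 2 3 / 2 1 5 4 3 6 / 6 4 3 2 1 5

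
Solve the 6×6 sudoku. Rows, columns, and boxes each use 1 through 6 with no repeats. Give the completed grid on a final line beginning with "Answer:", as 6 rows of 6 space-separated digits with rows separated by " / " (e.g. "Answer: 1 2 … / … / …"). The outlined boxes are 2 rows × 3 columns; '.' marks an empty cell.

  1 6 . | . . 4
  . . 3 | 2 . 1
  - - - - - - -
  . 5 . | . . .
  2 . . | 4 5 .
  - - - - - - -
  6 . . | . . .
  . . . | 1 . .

Step 1. [r3c4∈{3,6}] r3c4 is the only open cell in col 4 admitting 6. So r3c4=6.
Step 2. [r4c6∈{3}] only 3 remains possible at r4c6 ⇒ r4c6=3.
Step 3. [r2c1∈{4,5}] across row 2, 5 lands solely at r2c1, so r2c1=5.
Step 4. [r1c5∈{3}] nothing but 3 survives at r1c5 ⇒ r1c5=3.
Step 5. [r4c2∈{1}] r4c2 is down to just 1. So r4c2=1.
Step 6. [r5c3∈{1,2,4,5}] across row 5, 1 lands solely at r5c3, so r5c3=1.
Step 7. [r3c6∈{2}] nothing but 2 survives at r3c6, so r3c6=2.
Step 8. [r6c3∈{2,4,5}] across col 3, 5 lands solely at r6c3, so r6c3=5.
Step 9. [r3c1∈{3,4}] 3 has one home in row 3: r3c1, so r3c1=3.
Step 10. [r6c2∈{2,3,4}] row 6 places 3 nowhere but r6c2, so r6c2=3.
Step 11. [r6c5∈{2,4,6}] across row 6, 2 lands solely at r6c5. So r6c5=2.
Step 12. [r5c6∈{5}] r5c6 has the single candidate 5. So r5c6=5.
Step 13. [r2c2∈{4}] r2c2's peers cover all but 4 ⇒ r2c2=4.
Step 14. [r3c3∈{4}] r3c3 is down to just 4 ⇒ r3c3=4.
Step 15. [r3c5∈{1}] nothing but 1 survives at r3c5, so r3c5=1.
Step 16. [r2c5∈{6}] r2c5 is down to just 6. So r2c5=6.
Step 17. [r4c3∈{6}] r4c3 has the single candidate 6. So r4c3=6.
Step 18. [r5c5∈{4}] only 4 remains possible at r5c5, so r5c5=4.
Step 19. [r5c4∈{3}] r5c4 has the single candidate 3 ⇒ r5c4=3.
Step 20. [r6c1∈{4}] nothing but 4 survives at r6c1, so r6c1=4.
Step 21. [r1c4∈{5}] r1c4's peers cover all but 5, so r1c4=5.
Step 22. [r5c2∈{2}] r5c2's peers cover all but 2, so r5c2=2.
Step 23. [r1c3∈{2}] r1c3's peers cover all but 2, so r1c3=2.
Step 24. [r6c6∈{6}] only 6 remains possible at r6c6 ⇒ r6c6=6.

Answer: 1 6 2 5 3 4 / 5 4 3 2 6 1 / 3 5 4 6 1 2 / 2 1 6 4 5 3 / 6 2 1 3 4 5 / 4 3 5 1 2 6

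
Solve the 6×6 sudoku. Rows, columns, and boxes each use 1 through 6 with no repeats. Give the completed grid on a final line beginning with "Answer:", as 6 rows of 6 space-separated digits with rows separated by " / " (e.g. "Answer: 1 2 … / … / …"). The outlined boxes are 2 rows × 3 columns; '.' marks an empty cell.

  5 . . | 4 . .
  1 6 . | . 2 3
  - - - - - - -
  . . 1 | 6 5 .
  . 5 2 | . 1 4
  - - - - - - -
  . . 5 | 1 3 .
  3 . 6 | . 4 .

Step 1. [r5c1∈{2,4}] 2 has one home in col 1: r5c1, so r5c1=2.
Step 2. [r3c2∈{3,4}] r3c2 is the only open cell in row 3 admitting 3 ⇒ r3c2=3.
Step 3. [r6c4∈{2,5}] col 4 places 2 nowhere but r6c4. So r6c4=2.
Step 4. [r1c5∈{6}] r1c5 has the single candidate 6, so r1c5=6.
Step 5. [r4c4∈{3}] r4c4 is down to just 3, so r4c4=3.
Step 6. [r1c6∈{1}] r1c6 has the single candidate 1 ⇒ r1c6=1.
Step 7. [r1c2∈{2}] r1c2 has the single candidate 2. So r1c2=2.
Step 8. [r2c3∈{4}] r2c3 has the single candidate 4. So r2c3=4.
Step 9. [r1c3∈{3}] nothing but 3 survives at r1c3. So r1c3=3.
Step 10. [r5c2∈{4}] nothing but 4 survives at r5c2. So r5c2=4.
Step 11. [r6c6∈{5}] r6c6's peers cover all but 5 ⇒ r6c6=5.
Step 12. [r5c6∈{6}] nothing but 6 survives at r5c6. So r5c6=6.
Step 13. [r3c1∈{4}] r3c1 is down to just 4, so r3c1=4.
Step 14. [r4c1∈{6}] r4c1 has the single candidate 6. So r4c1=6.
Step 15. [r2c4∈{5}] only 5 remains possible at r2c4, so r2c4=5.
Step 16. [r6c2∈{1}] r6c2 is down to just 1, so r6c2=1.
Step 17. [r3c6∈{2}] r3c6 has the single candidate 2, so r3c6=2.

Answer: 5 2 3 4 6 1 / 1 6 4 5 2 3 / 4 3 1 6 5 2 / 6 5 2 3 1 4 / 2 4 5 1 3 6 / 3 1 6 2 4 5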